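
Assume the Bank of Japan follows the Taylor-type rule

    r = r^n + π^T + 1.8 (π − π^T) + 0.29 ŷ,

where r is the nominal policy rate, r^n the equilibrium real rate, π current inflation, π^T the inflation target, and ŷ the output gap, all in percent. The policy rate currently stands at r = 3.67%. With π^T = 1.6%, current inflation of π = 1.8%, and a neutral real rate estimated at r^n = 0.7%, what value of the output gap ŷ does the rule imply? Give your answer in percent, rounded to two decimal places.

0.29 ŷ = 3.67 − 0.7 − 1.6 − 1.8 × (1.8 − 1.6) = 1.01
ŷ = 1.01 / 0.29 = 3.48

3.48%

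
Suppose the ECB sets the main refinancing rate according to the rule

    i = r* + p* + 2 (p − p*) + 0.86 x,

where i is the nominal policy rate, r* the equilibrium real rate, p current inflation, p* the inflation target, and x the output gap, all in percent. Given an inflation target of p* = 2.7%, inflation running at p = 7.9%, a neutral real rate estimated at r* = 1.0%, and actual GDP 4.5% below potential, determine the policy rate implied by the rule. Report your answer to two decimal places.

10.23%

Output 4.5% below potential → x = -4.5.
i = 1.0 + 2.7 + 2 × (7.9 − 2.7) + 0.86 × (-4.5)
   = 1.0 + 2.7 + 10.4 − 3.87 = 10.23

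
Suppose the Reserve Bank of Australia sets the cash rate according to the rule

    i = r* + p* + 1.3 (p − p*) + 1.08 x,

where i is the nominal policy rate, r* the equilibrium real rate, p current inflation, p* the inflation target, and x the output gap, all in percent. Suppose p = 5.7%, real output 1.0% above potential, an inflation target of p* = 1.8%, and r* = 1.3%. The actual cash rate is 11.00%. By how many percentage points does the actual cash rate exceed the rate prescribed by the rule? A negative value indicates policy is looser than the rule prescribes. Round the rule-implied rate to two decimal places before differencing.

1.75 pp

Output 1.0% above potential → x = 1.0.
i = 1.3 + 1.8 + 1.3 × (5.7 − 1.8) + 1.08 × 1.0
   = 1.3 + 1.8 + 5.07 + 1.08 = 9.25
Deviation = 11.00 − 9.25 = 1.75 pp.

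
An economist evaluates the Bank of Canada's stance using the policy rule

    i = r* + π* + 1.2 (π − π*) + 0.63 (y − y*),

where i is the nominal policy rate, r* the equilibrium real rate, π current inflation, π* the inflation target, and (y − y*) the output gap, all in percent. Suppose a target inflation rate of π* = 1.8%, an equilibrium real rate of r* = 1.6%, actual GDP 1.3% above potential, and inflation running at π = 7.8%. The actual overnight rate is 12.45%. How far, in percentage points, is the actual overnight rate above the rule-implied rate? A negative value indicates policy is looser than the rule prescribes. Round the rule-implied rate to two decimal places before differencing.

Output 1.3% above potential → (y − y*) = 1.3.
i = 1.6 + 1.8 + 1.2 × (7.8 − 1.8) + 0.63 × 1.3
   = 1.6 + 1.8 + 7.2 + 0.819 = 11.42
Deviation = 12.45 − 11.42 = 1.03 pp.

1.03 pp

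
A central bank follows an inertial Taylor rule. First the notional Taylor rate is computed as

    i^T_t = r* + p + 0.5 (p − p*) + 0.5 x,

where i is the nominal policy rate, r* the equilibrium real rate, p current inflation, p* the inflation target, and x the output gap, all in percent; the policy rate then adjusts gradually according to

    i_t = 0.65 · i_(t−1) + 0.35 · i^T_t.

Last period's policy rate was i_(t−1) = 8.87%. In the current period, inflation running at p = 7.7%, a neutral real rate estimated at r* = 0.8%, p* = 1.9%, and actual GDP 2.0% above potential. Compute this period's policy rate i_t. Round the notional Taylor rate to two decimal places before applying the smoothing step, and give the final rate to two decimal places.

10.11%

Output 2.0% above potential → x = 2.0.
i^T_t = 0.8 + 7.7 + 0.5 × (7.7 − 1.9) + 0.5 × 2.0
   = 0.8 + 7.7 + 2.9 + 1 = 12.40
i_t = 0.65 × 8.87 + 0.35 × 12.40 = 5.7655 + 4.34 = 10.11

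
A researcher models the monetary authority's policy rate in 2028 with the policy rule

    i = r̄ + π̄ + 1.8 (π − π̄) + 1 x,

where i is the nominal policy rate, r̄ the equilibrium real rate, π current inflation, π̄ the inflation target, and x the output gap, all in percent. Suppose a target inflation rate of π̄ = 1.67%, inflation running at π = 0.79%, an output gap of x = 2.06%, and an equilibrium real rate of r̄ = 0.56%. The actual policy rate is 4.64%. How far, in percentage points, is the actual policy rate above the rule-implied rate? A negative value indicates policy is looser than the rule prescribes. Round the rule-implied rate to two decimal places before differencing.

1.93 pp

i = 0.56 + 1.67 + 1.8 × (0.79 − 1.67) + 1 × 2.06
   = 0.56 + 1.67 − 1.584 + 2.06 = 2.71
Deviation = 4.64 − 2.71 = 1.93 pp.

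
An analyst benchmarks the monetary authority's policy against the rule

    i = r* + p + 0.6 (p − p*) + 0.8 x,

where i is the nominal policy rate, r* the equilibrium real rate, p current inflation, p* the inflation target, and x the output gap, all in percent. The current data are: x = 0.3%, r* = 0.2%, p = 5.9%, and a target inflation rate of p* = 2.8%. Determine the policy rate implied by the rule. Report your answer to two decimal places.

8.20%

i = 0.2 + 5.9 + 0.6 × (5.9 − 2.8) + 0.8 × 0.3
   = 0.2 + 5.9 + 1.86 + 0.24 = 8.20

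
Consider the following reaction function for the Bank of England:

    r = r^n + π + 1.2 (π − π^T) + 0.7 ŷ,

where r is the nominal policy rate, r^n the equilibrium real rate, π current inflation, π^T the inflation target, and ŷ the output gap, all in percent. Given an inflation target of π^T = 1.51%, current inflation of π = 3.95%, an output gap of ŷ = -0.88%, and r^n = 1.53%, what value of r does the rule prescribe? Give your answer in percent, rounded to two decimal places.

r = 1.53 + 3.95 + 1.2 × (3.95 − 1.51) + 0.7 × (-0.88)
   = 1.53 + 3.95 + 2.928 − 0.616 = 7.79

7.79%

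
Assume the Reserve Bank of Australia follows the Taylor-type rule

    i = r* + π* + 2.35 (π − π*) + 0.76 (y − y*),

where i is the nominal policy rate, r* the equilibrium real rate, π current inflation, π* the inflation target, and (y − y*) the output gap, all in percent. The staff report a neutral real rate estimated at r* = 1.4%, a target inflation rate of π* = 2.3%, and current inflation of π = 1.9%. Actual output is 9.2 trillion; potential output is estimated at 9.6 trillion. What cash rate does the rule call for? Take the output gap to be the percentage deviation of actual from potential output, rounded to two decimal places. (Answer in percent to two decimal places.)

-0.41%

Output gap = 100 × (9.2 − 9.6) / 9.6 = -4.17%.
i = 1.40 + 2.30 + 2.35 × (1.90 − 2.30) + 0.76 × (-4.17)
   = 1.40 + 2.3 − 0.94 − 3.1692 = -0.41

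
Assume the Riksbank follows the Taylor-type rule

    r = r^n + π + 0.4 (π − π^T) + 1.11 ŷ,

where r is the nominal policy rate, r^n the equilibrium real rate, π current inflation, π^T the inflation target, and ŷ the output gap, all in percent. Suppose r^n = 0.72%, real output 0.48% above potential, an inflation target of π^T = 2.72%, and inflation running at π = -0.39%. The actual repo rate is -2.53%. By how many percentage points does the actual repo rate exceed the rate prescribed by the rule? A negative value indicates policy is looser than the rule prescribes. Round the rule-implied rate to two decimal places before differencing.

-2.15 pp

Output 0.48% above potential → ŷ = 0.48.
r = 0.72 + (-0.39) + 0.4 × (-0.39 − 2.72) + 1.11 × 0.48
   = 0.72 − 0.39 − 1.244 + 0.5328 = -0.38
Deviation = -2.53 − (-0.38) = -2.15 pp.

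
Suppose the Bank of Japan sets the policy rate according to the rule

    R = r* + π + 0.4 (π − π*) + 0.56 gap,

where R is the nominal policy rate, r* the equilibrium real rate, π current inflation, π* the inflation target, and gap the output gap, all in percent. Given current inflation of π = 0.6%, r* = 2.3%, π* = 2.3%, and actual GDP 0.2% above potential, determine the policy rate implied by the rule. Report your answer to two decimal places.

2.33%

Output 0.2% above potential → gap = 0.2.
R = 2.3 + 0.6 + 0.4 × (0.6 − 2.3) + 0.56 × 0.2
   = 2.3 + 0.6 − 0.68 + 0.112 = 2.33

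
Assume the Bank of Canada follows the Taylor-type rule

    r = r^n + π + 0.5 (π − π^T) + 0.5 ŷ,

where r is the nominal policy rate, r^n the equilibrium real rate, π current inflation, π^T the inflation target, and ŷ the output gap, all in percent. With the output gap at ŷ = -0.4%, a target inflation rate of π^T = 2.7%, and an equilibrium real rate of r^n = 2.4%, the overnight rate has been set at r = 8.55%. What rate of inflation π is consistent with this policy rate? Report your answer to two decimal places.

Collecting π: r = r^n + (1 + 0.5) π − 0.5 π^T + 0.5 ŷ
1.5 π = 8.55 − 2.4 + 0.5 × 2.7 − 0.5 × (-0.4) = 7.7
π = 7.7 / 1.5 = 5.13

5.13%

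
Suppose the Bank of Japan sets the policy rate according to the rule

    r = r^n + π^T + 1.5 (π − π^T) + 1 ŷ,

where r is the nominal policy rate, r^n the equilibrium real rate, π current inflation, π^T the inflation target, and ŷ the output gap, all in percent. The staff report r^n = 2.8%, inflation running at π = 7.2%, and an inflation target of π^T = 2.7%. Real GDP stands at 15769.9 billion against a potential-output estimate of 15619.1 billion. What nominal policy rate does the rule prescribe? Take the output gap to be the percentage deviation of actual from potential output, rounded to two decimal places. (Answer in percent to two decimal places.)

Output gap = 100 × (15769.9 − 15619.1) / 15619.1 = 0.97%.
r = 2.80 + 2.70 + 1.5 × (7.20 − 2.70) + 1 × 0.97
   = 2.80 + 2.7 + 6.75 + 0.97 = 13.22

13.22%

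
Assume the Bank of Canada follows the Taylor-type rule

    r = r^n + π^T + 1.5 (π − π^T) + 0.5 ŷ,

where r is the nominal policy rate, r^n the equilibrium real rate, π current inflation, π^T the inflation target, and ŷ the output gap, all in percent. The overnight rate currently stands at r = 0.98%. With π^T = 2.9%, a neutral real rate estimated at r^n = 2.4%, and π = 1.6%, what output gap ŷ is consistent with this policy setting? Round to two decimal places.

-4.74%

0.5 ŷ = 0.98 − 2.4 − 2.9 − 1.5 × (1.6 − 2.9) = -2.37
ŷ = -2.37 / 0.5 = -4.74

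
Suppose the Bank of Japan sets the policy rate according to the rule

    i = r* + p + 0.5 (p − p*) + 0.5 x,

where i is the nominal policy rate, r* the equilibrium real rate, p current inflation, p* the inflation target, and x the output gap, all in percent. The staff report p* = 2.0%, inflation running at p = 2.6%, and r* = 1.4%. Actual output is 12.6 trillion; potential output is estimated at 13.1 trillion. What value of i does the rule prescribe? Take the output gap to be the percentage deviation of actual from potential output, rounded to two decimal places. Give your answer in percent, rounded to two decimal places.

2.39%

Output gap = 100 × (12.6 − 13.1) / 13.1 = -3.82%.
i = 1.40 + 2.60 + 0.5 × (2.60 − 2.00) + 0.5 × (-3.82)
   = 1.40 + 2.6 + 0.3 − 1.91 = 2.39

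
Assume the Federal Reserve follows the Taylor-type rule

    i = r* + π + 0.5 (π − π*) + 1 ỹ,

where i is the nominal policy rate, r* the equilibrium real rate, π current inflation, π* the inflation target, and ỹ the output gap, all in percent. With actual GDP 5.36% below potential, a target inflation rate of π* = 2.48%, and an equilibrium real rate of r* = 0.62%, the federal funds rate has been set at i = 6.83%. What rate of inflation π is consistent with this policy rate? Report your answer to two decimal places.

8.54%

Output 5.36% below potential → ỹ = -5.36.
Collecting π: i = r* + (1 + 0.5) π − 0.5 π* + 1 ỹ
1.5 π = 6.83 − 0.62 + 0.5 × 2.48 − 1 × (-5.36) = 12.81
π = 12.81 / 1.5 = 8.54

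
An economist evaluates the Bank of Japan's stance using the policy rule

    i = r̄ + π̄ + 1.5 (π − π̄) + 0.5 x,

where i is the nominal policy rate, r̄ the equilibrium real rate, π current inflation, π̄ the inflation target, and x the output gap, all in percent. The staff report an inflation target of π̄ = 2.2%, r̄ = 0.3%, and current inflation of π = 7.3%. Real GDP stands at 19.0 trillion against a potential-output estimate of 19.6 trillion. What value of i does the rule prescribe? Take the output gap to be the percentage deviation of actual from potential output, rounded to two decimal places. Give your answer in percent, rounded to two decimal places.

Output gap = 100 × (19.0 − 19.6) / 19.6 = -3.06%.
i = 0.30 + 2.20 + 1.5 × (7.30 − 2.20) + 0.5 × (-3.06)
   = 0.30 + 2.2 + 7.65 − 1.53 = 8.62

8.62%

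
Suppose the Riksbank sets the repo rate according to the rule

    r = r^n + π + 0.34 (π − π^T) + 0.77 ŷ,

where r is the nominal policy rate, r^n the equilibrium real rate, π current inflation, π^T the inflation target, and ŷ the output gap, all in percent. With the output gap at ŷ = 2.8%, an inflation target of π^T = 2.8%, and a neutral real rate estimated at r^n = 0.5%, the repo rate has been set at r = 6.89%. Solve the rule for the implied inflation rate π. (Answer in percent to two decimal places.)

3.87%

Collecting π: r = r^n + (1 + 0.34) π − 0.34 π^T + 0.77 ŷ
1.34 π = 6.89 − 0.5 + 0.34 × 2.8 − 0.77 × 2.8 = 5.186
π = 5.186 / 1.34 = 3.87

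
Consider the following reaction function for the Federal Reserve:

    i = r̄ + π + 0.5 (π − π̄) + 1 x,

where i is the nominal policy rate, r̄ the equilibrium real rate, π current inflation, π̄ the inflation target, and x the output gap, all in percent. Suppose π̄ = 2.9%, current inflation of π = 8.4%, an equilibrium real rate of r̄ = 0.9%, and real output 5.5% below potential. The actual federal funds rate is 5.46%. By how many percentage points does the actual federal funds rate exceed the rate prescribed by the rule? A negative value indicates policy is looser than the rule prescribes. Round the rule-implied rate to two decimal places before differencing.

Output 5.5% below potential → x = -5.5.
i = 0.9 + 8.4 + 0.5 × (8.4 − 2.9) + 1 × (-5.5)
   = 0.9 + 8.4 + 2.75 − 5.5 = 6.55
Deviation = 5.46 − 6.55 = -1.09 pp.

-1.09 pp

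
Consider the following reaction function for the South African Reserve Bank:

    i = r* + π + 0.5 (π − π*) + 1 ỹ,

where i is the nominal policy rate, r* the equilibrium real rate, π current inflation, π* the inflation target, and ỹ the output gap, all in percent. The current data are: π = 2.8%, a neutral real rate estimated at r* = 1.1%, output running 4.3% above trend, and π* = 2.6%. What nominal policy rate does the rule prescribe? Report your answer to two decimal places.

Output 4.3% above potential → ỹ = 4.3.
i = 1.1 + 2.8 + 0.5 × (2.8 − 2.6) + 1 × 4.3
   = 1.1 + 2.8 + 0.1 + 4.3 = 8.30

8.30%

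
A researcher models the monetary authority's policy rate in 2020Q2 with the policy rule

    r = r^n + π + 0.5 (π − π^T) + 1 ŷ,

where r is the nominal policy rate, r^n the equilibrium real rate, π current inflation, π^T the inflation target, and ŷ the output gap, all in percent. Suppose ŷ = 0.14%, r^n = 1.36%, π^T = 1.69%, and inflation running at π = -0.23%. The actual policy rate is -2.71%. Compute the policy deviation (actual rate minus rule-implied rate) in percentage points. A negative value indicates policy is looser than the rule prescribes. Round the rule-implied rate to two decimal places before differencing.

r = 1.36 + (-0.23) + 0.5 × (-0.23 − 1.69) + 1 × 0.14
   = 1.36 − 0.23 − 0.96 + 0.14 = 0.31
Deviation = -2.71 − 0.31 = -3.02 pp.

-3.02 pp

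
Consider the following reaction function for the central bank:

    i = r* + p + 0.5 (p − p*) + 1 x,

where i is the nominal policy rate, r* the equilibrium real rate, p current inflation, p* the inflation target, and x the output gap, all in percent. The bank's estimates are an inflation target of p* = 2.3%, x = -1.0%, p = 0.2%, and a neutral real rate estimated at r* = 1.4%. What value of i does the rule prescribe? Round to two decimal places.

-0.45%

i = 1.4 + 0.2 + 0.5 × (0.2 − 2.3) + 1 × (-1.0)
   = 1.4 + 0.2 − 1.05 − 1 = -0.45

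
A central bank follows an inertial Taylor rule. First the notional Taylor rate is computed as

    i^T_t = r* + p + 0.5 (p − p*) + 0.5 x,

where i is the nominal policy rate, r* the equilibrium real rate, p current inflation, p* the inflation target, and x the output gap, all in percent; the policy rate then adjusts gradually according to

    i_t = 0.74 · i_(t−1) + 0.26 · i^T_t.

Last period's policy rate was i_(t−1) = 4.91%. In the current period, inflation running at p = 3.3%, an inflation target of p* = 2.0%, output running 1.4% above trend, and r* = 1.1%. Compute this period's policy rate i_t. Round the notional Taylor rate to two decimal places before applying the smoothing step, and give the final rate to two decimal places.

5.13%

Output 1.4% above potential → x = 1.4.
i^T_t = 1.1 + 3.3 + 0.5 × (3.3 − 2.0) + 0.5 × 1.4
   = 1.1 + 3.3 + 0.65 + 0.7 = 5.75
i_t = 0.74 × 4.91 + 0.26 × 5.75 = 3.6334 + 1.495 = 5.13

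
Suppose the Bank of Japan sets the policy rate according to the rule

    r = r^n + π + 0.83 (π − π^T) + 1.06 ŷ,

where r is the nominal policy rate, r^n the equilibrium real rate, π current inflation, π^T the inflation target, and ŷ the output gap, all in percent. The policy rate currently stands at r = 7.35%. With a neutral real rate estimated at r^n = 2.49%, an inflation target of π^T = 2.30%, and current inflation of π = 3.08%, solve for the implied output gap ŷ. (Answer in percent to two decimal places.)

1.06 ŷ = 7.35 − 2.49 − 3.08 − 0.83 × (3.08 − 2.30) = 1.1326
ŷ = 1.1326 / 1.06 = 1.07

1.07%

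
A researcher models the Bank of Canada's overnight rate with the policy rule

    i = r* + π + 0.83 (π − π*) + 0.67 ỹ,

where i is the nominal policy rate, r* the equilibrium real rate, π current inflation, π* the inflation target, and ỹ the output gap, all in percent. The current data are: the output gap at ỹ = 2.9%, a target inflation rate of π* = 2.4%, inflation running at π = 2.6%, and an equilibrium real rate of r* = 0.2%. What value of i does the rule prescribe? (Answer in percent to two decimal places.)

4.91%

i = 0.2 + 2.6 + 0.83 × (2.6 − 2.4) + 0.67 × 2.9
   = 0.2 + 2.6 + 0.166 + 1.943 = 4.91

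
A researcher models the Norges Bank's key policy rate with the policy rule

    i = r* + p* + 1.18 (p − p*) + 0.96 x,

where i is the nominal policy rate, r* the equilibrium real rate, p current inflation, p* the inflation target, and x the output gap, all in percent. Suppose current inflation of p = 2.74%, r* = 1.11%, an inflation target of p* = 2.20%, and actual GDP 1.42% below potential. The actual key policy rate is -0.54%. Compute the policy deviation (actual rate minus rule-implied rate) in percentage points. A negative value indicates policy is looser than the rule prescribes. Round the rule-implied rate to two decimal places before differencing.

Output 1.42% below potential → x = -1.42.
i = 1.11 + 2.20 + 1.18 × (2.74 − 2.20) + 0.96 × (-1.42)
   = 1.11 + 2.2 + 0.6372 − 1.3632 = 2.58
Deviation = -0.54 − 2.58 = -3.12 pp.

-3.12 pp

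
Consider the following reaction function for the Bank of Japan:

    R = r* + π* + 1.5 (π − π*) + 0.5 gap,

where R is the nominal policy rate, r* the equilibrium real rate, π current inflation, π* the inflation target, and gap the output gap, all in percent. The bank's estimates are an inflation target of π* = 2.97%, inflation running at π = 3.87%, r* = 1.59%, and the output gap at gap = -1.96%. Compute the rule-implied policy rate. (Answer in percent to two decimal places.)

4.93%

R = 1.59 + 2.97 + 1.5 × (3.87 − 2.97) + 0.5 × (-1.96)
   = 1.59 + 2.97 + 1.35 − 0.98 = 4.93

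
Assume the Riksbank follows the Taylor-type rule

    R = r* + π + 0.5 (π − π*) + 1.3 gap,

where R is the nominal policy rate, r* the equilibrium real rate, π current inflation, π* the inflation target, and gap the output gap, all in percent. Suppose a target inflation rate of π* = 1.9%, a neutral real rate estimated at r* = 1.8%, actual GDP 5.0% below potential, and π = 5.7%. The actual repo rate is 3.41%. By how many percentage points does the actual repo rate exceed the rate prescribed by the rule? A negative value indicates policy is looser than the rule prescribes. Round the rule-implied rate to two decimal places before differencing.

Output 5.0% below potential → gap = -5.0.
R = 1.8 + 5.7 + 0.5 × (5.7 − 1.9) + 1.3 × (-5.0)
   = 1.8 + 5.7 + 1.9 − 6.5 = 2.90
Deviation = 3.41 − 2.90 = 0.51 pp.

0.51 pp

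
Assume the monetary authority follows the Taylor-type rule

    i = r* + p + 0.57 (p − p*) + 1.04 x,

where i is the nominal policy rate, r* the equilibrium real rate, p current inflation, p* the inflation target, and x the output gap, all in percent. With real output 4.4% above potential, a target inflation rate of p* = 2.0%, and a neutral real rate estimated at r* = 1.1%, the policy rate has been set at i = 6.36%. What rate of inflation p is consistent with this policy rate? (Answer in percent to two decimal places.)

1.16%

Output 4.4% above potential → x = 4.4.
Collecting p: i = r* + (1 + 0.57) p − 0.57 p* + 1.04 x
1.57 p = 6.36 − 1.1 + 0.57 × 2.0 − 1.04 × 4.4 = 1.824
p = 1.824 / 1.57 = 1.16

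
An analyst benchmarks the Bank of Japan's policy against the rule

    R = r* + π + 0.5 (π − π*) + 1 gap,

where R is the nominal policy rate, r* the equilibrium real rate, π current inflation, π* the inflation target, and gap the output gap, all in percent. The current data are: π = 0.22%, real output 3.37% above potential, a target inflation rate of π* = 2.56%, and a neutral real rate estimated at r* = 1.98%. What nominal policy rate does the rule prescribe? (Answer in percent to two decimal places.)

Output 3.37% above potential → gap = 3.37.
R = 1.98 + 0.22 + 0.5 × (0.22 − 2.56) + 1 × 3.37
   = 1.98 + 0.22 − 1.17 + 3.37 = 4.40

4.40%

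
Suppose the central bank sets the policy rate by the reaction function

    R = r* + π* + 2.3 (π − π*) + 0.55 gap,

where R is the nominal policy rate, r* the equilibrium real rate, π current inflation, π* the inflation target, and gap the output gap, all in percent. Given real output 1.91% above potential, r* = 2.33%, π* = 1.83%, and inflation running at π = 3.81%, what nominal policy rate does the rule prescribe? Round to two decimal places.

Output 1.91% above potential → gap = 1.91.
R = 2.33 + 1.83 + 2.3 × (3.81 − 1.83) + 0.55 × 1.91
   = 2.33 + 1.83 + 4.554 + 1.0505 = 9.76

9.76%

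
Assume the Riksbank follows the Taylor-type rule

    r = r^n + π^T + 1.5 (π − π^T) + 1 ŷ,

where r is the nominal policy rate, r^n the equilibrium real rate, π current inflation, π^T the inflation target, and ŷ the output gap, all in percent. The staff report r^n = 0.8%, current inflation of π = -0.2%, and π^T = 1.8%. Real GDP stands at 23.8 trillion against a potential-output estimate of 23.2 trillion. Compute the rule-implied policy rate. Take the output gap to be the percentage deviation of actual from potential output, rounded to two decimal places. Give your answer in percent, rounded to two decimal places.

2.19%

Output gap = 100 × (23.8 − 23.2) / 23.2 = 2.59%.
r = 0.80 + 1.80 + 1.5 × (-0.20 − 1.80) + 1 × 2.59
   = 0.80 + 1.8 − 3 + 2.59 = 2.19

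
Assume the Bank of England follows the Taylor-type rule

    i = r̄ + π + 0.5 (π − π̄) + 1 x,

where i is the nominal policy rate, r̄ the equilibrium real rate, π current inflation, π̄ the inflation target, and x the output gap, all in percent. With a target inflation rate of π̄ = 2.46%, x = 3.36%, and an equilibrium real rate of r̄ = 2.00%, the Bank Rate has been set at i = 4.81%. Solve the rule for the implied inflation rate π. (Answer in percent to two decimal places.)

0.45%

Collecting π: i = r̄ + (1 + 0.5) π − 0.5 π̄ + 1 x
1.5 π = 4.81 − 2.00 + 0.5 × 2.46 − 1 × 3.36 = 0.68
π = 0.68 / 1.5 = 0.45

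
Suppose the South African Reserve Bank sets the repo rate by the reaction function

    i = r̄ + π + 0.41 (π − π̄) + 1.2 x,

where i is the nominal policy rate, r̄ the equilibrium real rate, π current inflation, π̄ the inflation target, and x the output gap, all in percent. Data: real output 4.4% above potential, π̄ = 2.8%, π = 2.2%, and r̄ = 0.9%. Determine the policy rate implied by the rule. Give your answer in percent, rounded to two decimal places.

8.13%

Output 4.4% above potential → x = 4.4.
i = 0.9 + 2.2 + 0.41 × (2.2 − 2.8) + 1.2 × 4.4
   = 0.9 + 2.2 − 0.246 + 5.28 = 8.13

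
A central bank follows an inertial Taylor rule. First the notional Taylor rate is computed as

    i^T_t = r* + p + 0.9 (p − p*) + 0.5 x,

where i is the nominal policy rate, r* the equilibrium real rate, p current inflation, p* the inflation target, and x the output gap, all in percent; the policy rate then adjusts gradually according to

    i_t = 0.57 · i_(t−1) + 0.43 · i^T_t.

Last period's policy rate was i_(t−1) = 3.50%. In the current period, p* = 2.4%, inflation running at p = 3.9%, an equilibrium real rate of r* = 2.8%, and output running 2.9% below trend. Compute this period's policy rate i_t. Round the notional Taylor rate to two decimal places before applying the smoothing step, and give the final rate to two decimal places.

4.83%

Output 2.9% below potential → x = -2.9.
i^T_t = 2.8 + 3.9 + 0.9 × (3.9 − 2.4) + 0.5 × (-2.9)
   = 2.8 + 3.9 + 1.35 − 1.45 = 6.60
i_t = 0.57 × 3.50 + 0.43 × 6.60 = 1.995 + 2.838 = 4.83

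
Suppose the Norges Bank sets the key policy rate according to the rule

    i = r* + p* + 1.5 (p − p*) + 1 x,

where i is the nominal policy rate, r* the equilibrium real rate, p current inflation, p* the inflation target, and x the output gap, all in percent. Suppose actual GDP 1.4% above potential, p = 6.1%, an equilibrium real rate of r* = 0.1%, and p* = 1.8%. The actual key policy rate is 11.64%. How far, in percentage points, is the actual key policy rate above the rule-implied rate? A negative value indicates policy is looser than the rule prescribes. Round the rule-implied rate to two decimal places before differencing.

Output 1.4% above potential → x = 1.4.
i = 0.1 + 1.8 + 1.5 × (6.1 − 1.8) + 1 × 1.4
   = 0.1 + 1.8 + 6.45 + 1.4 = 9.75
Deviation = 11.64 − 9.75 = 1.89 pp.

1.89 pp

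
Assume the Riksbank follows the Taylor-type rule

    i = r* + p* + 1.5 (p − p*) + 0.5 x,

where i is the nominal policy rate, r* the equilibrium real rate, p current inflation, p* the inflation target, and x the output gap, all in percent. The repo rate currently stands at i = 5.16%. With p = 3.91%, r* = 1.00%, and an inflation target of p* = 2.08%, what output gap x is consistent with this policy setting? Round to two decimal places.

-1.33%

0.5 x = 5.16 − 1.00 − 2.08 − 1.5 × (3.91 − 2.08) = -0.665
x = -0.665 / 0.5 = -1.33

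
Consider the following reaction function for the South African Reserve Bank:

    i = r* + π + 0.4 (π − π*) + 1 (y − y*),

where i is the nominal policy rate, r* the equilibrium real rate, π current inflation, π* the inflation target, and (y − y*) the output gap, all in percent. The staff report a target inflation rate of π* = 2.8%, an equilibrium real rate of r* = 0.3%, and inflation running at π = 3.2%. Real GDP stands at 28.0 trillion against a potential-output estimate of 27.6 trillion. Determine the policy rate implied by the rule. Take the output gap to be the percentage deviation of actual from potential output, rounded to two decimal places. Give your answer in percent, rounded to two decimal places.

Output gap = 100 × (28.0 − 27.6) / 27.6 = 1.45%.
i = 0.30 + 3.20 + 0.4 × (3.20 − 2.80) + 1 × 1.45
   = 0.30 + 3.2 + 0.16 + 1.45 = 5.11

5.11%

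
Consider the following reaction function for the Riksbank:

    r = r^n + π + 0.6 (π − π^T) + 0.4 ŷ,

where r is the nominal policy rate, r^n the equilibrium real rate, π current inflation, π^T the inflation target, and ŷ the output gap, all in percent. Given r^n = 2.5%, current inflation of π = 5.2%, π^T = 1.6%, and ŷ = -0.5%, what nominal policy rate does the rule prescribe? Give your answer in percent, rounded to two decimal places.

9.66%

r = 2.5 + 5.2 + 0.6 × (5.2 − 1.6) + 0.4 × (-0.5)
   = 2.5 + 5.2 + 2.16 − 0.2 = 9.66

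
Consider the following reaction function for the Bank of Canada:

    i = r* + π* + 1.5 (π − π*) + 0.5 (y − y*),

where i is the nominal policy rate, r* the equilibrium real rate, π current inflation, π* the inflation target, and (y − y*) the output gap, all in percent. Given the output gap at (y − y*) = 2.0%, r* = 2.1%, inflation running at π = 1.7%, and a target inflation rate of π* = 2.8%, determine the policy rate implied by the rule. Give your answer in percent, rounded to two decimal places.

4.25%

i = 2.1 + 2.8 + 1.5 × (1.7 − 2.8) + 0.5 × 2.0
   = 2.1 + 2.8 − 1.65 + 1 = 4.25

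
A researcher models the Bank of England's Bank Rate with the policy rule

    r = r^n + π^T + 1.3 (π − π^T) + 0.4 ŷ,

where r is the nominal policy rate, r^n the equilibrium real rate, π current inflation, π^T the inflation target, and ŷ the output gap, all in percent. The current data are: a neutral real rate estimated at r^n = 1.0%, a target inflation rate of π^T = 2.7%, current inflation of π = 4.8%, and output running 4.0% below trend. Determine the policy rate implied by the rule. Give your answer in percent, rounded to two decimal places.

4.83%

Output 4.0% below potential → ŷ = -4.0.
r = 1.0 + 2.7 + 1.3 × (4.8 − 2.7) + 0.4 × (-4.0)
   = 1.0 + 2.7 + 2.73 − 1.6 = 4.83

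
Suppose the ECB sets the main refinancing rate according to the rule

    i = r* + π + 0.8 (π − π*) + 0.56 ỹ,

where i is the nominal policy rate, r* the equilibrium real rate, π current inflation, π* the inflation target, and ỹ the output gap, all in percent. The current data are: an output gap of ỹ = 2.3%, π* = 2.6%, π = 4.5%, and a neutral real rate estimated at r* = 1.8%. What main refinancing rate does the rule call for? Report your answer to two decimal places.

9.11%

i = 1.8 + 4.5 + 0.8 × (4.5 − 2.6) + 0.56 × 2.3
   = 1.8 + 4.5 + 1.52 + 1.288 = 9.11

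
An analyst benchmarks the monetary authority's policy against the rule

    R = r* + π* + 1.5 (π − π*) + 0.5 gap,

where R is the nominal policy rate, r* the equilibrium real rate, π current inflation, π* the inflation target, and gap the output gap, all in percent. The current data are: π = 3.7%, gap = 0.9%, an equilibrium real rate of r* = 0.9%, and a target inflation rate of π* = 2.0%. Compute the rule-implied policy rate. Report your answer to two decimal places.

5.90%

R = 0.9 + 2.0 + 1.5 × (3.7 − 2.0) + 0.5 × 0.9
   = 0.9 + 2 + 2.55 + 0.45 = 5.90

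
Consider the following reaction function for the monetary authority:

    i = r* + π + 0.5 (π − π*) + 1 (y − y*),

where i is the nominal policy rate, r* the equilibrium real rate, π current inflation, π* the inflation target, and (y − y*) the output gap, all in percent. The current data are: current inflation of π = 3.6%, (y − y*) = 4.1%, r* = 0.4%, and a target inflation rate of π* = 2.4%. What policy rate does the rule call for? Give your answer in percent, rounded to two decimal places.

i = 0.4 + 3.6 + 0.5 × (3.6 − 2.4) + 1 × 4.1
   = 0.4 + 3.6 + 0.6 + 4.1 = 8.70

8.70%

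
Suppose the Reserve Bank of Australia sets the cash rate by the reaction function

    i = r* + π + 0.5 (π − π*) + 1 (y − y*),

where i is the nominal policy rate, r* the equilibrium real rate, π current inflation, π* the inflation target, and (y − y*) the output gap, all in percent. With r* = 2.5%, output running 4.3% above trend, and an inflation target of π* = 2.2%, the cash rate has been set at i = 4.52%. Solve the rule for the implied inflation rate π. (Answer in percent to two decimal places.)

-0.79%

Output 4.3% above potential → (y − y*) = 4.3.
Collecting π: i = r* + (1 + 0.5) π − 0.5 π* + 1 (y − y*)
1.5 π = 4.52 − 2.5 + 0.5 × 2.2 − 1 × 4.3 = -1.18
π = -1.18 / 1.5 = -0.79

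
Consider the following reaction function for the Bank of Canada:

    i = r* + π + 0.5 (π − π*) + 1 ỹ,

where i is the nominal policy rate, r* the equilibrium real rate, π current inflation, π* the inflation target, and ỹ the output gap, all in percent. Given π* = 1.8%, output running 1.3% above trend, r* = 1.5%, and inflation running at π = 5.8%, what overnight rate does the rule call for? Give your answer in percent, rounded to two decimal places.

Output 1.3% above potential → ỹ = 1.3.
i = 1.5 + 5.8 + 0.5 × (5.8 − 1.8) + 1 × 1.3
   = 1.5 + 5.8 + 2 + 1.3 = 10.60

10.60%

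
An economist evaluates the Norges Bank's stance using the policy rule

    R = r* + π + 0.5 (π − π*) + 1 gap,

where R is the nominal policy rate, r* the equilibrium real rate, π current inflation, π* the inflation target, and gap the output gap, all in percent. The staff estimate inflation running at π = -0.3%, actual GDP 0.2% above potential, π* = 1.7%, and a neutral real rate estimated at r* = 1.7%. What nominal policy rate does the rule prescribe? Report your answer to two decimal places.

0.60%

Output 0.2% above potential → gap = 0.2.
R = 1.7 + (-0.3) + 0.5 × (-0.3 − 1.7) + 1 × 0.2
   = 1.7 − 0.3 − 1 + 0.2 = 0.60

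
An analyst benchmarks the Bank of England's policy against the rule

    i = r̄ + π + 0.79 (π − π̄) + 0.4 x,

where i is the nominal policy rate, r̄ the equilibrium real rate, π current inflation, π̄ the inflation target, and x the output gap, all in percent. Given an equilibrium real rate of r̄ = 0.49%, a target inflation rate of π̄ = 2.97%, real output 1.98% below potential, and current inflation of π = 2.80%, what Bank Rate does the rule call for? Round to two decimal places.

Output 1.98% below potential → x = -1.98.
i = 0.49 + 2.80 + 0.79 × (2.80 − 2.97) + 0.4 × (-1.98)
   = 0.49 + 2.8 − 0.1343 − 0.792 = 2.36

2.36%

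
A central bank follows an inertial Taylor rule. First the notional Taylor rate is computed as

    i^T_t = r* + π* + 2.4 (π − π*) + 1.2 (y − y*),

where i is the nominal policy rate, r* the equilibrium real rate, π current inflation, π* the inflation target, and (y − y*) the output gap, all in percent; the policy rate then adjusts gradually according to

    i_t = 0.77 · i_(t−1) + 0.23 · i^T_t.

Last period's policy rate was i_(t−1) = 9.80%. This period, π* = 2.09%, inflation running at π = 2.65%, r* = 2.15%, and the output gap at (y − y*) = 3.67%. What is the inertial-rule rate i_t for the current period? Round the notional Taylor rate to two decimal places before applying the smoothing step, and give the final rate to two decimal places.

i^T_t = 2.15 + 2.09 + 2.4 × (2.65 − 2.09) + 1.2 × 3.67
   = 2.15 + 2.09 + 1.344 + 4.404 = 9.99
i_t = 0.77 × 9.80 + 0.23 × 9.99 = 7.546 + 2.2977 = 9.84

9.84%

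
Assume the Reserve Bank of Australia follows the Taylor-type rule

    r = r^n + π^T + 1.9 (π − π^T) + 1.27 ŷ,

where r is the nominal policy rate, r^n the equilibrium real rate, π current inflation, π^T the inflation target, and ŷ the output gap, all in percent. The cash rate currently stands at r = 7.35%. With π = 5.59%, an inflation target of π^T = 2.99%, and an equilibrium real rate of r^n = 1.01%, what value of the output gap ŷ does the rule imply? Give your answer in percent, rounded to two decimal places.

1.27 ŷ = 7.35 − 1.01 − 2.99 − 1.9 × (5.59 − 2.99) = -1.59
ŷ = -1.59 / 1.27 = -1.25

-1.25%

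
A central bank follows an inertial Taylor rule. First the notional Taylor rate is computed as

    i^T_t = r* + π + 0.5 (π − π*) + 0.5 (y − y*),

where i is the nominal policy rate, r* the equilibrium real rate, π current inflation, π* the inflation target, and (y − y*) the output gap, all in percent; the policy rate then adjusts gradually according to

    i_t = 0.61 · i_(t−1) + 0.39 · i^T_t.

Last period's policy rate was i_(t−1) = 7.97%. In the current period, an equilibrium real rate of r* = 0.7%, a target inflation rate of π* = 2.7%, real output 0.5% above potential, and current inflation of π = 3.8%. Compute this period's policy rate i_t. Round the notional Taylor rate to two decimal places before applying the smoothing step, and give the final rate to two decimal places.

Output 0.5% above potential → (y − y*) = 0.5.
i^T_t = 0.7 + 3.8 + 0.5 × (3.8 − 2.7) + 0.5 × 0.5
   = 0.7 + 3.8 + 0.55 + 0.25 = 5.30
i_t = 0.61 × 7.97 + 0.39 × 5.30 = 4.8617 + 2.067 = 6.93

6.93%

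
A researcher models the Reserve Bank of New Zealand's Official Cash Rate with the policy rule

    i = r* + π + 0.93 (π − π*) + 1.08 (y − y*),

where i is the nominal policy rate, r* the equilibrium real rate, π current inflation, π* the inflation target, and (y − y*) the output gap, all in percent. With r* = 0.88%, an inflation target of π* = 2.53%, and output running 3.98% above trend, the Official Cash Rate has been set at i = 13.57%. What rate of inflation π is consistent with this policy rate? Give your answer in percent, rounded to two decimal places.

Output 3.98% above potential → (y − y*) = 3.98.
Collecting π: i = r* + (1 + 0.93) π − 0.93 π* + 1.08 (y − y*)
1.93 π = 13.57 − 0.88 + 0.93 × 2.53 − 1.08 × 3.98 = 10.7445
π = 10.7445 / 1.93 = 5.57

5.57%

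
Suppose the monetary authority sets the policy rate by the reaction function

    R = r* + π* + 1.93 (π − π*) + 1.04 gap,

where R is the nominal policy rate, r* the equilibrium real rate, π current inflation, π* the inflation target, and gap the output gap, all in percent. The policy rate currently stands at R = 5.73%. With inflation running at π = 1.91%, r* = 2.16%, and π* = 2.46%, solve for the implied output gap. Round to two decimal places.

2.09%

1.04 gap = 5.73 − 2.16 − 2.46 − 1.93 × (1.91 − 2.46) = 2.1715
gap = 2.1715 / 1.04 = 2.09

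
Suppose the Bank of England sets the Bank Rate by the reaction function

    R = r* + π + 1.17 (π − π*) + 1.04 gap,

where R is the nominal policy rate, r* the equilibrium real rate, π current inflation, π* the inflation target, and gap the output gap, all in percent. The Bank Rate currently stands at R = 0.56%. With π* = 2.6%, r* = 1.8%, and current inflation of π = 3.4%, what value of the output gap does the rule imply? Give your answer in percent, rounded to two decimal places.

1.04 gap = 0.56 − 1.8 − 3.4 − 1.17 × (3.4 − 2.6) = -5.576
gap = -5.576 / 1.04 = -5.36

-5.36%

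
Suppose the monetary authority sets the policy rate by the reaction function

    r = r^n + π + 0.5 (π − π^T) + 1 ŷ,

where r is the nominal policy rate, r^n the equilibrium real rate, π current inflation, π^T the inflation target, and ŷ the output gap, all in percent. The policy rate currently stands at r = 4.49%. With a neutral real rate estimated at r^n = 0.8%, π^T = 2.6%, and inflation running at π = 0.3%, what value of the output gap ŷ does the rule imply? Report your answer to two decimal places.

1 ŷ = 4.49 − 0.8 − 0.3 − 0.5 × (0.3 − 2.6) = 4.54
ŷ = 4.54 / 1 = 4.54

4.54%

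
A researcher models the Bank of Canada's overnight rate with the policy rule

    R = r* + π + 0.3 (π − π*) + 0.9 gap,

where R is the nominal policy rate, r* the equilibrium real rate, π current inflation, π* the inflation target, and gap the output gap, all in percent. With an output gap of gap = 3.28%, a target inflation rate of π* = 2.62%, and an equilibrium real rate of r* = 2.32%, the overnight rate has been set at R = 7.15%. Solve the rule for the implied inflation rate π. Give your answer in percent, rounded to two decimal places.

Collecting π: R = r* + (1 + 0.3) π − 0.3 π* + 0.9 gap
1.3 π = 7.15 − 2.32 + 0.3 × 2.62 − 0.9 × 3.28 = 2.664
π = 2.664 / 1.3 = 2.05

2.05%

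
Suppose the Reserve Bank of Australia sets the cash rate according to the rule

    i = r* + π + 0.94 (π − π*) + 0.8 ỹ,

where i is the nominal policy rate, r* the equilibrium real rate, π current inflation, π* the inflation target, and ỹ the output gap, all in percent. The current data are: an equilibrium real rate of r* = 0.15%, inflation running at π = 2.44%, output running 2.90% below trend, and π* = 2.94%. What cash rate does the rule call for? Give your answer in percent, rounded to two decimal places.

Output 2.90% below potential → ỹ = -2.90.
i = 0.15 + 2.44 + 0.94 × (2.44 − 2.94) + 0.8 × (-2.90)
   = 0.15 + 2.44 − 0.47 − 2.32 = -0.20

-0.20%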